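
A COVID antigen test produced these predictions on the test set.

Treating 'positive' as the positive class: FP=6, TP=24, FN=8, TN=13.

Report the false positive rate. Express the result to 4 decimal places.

FPR = FP/(FP+TN) = 6/(6+13) = 0.3158

0.3158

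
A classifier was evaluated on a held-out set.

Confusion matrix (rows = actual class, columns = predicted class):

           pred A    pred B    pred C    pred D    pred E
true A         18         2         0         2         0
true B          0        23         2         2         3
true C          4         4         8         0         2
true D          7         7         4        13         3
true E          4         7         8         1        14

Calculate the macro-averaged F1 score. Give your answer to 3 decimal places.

Per-class F1 score (2·TP/(2·TP+FP+FN)):
  A: TP=18, FP=0+4+7+4=15, FN=2+0+2+0=4 → 36/55 = 0.6545
  B: TP=23, FP=2+4+7+7=20, FN=0+2+2+3=7 → 46/73 = 0.6301
  C: TP=8, FP=0+2+4+8=14, FN=4+4+0+2=10 → 16/40 = 0.4000
  D: TP=13, FP=2+2+0+1=5, FN=7+7+4+3=21 → 26/52 = 0.5000
  E: TP=14, FP=0+3+2+3=8, FN=4+7+8+1=20 → 28/56 = 0.5000
Macro-F1 score = mean = (0.6545 + 0.6301 + 0.4000 + 0.5000 + 0.5000) / 5 = 0.537

0.537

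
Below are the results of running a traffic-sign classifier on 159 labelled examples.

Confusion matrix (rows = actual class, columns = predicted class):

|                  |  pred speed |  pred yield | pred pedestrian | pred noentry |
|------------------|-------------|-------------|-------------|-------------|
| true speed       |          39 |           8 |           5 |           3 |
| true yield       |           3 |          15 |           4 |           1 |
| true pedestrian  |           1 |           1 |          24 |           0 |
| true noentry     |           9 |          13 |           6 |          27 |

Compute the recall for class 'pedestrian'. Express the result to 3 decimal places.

0.923

One-vs-rest for 'pedestrian': TP = diagonal; FP = other classes predicted 'pedestrian'; FN = 'pedestrian' predicted as other.
recall = TP/(TP+FN).
pedestrian: TP=24, FN=1+1+0=2 → 24/26 = 0.9231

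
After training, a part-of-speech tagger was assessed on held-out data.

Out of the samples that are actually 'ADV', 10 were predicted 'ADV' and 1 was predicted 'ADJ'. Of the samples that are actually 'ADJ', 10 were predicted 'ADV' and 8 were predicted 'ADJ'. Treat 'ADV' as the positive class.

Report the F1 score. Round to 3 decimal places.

0.645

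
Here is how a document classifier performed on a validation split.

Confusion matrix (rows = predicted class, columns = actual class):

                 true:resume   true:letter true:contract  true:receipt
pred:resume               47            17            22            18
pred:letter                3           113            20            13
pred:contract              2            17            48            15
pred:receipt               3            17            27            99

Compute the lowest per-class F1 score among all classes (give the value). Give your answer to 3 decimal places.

Per-class F1 score (2·TP/(2·TP+FP+FN)):
  resume: TP=47, FP=17+22+18=57, FN=3+2+3=8 → 94/159 = 0.5912
  letter: TP=113, FP=3+20+13=36, FN=17+17+17=51 → 226/313 = 0.7220
  contract: TP=48, FP=2+17+15=34, FN=22+20+27=69 → 96/199 = 0.4824
  receipt: TP=99, FP=3+17+27=47, FN=18+13+15=46 → 198/291 = 0.6804
Lowest is class 'contract' with F1 score = 0.482.

0.482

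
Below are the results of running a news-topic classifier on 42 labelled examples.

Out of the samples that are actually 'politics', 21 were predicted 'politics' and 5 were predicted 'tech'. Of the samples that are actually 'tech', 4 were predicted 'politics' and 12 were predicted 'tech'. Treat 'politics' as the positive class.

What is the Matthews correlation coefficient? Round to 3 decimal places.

0.552

MCC = (TP·TN − FP·FN) / √((TP+FP)(TP+FN)(TN+FP)(TN+FN))
Numerator = 21·12 − 4·5 = 232
Denominator = √(25·26·16·17) = √176800 = 420.4759
MCC = 232 / 420.4759 = 0.552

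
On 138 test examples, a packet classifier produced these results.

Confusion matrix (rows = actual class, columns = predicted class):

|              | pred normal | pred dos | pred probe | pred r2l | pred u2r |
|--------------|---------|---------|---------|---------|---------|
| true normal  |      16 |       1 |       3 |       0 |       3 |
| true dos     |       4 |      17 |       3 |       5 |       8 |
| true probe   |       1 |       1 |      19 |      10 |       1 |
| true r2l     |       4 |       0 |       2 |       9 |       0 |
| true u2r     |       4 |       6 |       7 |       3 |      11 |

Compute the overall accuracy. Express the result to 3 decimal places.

Accuracy = trace / total = (16+17+19+9+11=72) / 138 = 72/138 = 0.522

0.522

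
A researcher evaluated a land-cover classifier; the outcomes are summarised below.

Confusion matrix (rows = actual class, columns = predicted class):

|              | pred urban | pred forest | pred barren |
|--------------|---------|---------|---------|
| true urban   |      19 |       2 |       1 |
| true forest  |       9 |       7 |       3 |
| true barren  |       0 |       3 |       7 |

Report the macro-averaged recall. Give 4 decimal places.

0.6440

Per-class recall (TP/(TP+FN)):
  urban: TP=19, FN=2+1=3 → 19/22 = 0.86364
  forest: TP=7, FN=9+3=12 → 7/19 = 0.36842
  barren: TP=7, FN=0+3=3 → 7/10 = 0.70000
Macro-recall = mean = (0.86364 + 0.36842 + 0.70000) / 3 = 0.6440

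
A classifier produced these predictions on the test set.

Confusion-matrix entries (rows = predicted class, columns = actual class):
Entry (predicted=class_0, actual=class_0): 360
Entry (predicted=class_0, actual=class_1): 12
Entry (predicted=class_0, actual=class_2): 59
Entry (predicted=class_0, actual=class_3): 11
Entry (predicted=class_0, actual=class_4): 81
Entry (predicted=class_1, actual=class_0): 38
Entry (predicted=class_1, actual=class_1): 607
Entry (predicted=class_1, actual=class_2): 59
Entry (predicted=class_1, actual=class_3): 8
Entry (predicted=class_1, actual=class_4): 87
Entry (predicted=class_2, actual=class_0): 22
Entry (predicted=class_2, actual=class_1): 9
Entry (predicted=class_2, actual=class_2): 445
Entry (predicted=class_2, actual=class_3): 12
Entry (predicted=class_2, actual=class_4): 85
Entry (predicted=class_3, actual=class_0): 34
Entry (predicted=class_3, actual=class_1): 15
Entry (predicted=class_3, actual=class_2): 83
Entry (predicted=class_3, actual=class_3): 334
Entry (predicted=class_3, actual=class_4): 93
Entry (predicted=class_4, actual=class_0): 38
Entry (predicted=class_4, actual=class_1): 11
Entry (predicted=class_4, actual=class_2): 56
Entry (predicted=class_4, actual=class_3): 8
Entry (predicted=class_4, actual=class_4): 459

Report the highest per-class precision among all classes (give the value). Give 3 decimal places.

0.802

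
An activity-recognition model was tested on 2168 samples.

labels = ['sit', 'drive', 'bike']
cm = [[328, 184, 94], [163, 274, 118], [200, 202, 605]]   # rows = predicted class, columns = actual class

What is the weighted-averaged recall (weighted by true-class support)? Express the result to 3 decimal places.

0.557

Per-class recall (TP/(TP+FN)):
  sit: TP=328, FN=163+200=363 → 328/691 = 0.4747
  drive: TP=274, FN=184+202=386 → 274/660 = 0.4152
  bike: TP=605, FN=94+118=212 → 605/817 = 0.7405
Weighted-recall = Σ (supportᵢ/N)·recallᵢ with N=2168: (691/2168)·0.4747 + (660/2168)·0.4152 + (817/2168)·0.7405 = 0.557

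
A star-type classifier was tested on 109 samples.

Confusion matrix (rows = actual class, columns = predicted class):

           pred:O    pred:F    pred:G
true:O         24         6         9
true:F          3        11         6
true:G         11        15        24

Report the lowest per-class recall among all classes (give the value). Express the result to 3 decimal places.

Per-class recall (TP/(TP+FN)):
  O: TP=24, FN=6+9=15 → 24/39 = 0.6154
  F: TP=11, FN=3+6=9 → 11/20 = 0.5500
  G: TP=24, FN=11+15=26 → 24/50 = 0.4800
Lowest is class 'G' with recall = 0.480.

0.480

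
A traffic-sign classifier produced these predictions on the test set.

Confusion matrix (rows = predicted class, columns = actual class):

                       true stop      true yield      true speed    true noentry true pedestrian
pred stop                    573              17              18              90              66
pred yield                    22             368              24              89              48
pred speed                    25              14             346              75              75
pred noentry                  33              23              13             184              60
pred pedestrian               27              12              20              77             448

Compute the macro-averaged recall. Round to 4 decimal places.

Per-class recall (TP/(TP+FN)):
  stop: TP=573, FN=22+25+33+27=107 → 573/680 = 0.84265
  yield: TP=368, FN=17+14+23+12=66 → 368/434 = 0.84793
  speed: TP=346, FN=18+24+13+20=75 → 346/421 = 0.82185
  noentry: TP=184, FN=90+89+75+77=331 → 184/515 = 0.35728
  pedestrian: TP=448, FN=66+48+75+60=249 → 448/697 = 0.64275
Macro-recall = mean = (0.84265 + 0.84793 + 0.82185 + 0.35728 + 0.64275) / 5 = 0.7025

0.7025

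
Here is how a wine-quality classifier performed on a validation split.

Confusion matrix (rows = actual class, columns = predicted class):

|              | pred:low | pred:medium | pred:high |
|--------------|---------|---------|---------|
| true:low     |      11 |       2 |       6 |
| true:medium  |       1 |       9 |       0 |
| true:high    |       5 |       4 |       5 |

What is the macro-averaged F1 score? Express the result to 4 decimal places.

Per-class F1 score (2·TP/(2·TP+FP+FN)):
  low: TP=11, FP=1+5=6, FN=2+6=8 → 22/36 = 0.61111
  medium: TP=9, FP=2+4=6, FN=1+0=1 → 18/25 = 0.72000
  high: TP=5, FP=6+0=6, FN=5+4=9 → 10/25 = 0.40000
Macro-F1 score = mean = (0.61111 + 0.72000 + 0.40000) / 3 = 0.5770

0.5770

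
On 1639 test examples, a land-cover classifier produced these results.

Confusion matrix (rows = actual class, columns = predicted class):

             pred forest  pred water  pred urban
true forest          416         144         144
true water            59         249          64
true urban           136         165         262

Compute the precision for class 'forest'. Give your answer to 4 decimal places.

0.6809

Treat 'forest' as positive and all other classes as negative.
precision = TP/(TP+FP).
forest: TP=416, FP=59+136=195 → 416/611 = 0.68085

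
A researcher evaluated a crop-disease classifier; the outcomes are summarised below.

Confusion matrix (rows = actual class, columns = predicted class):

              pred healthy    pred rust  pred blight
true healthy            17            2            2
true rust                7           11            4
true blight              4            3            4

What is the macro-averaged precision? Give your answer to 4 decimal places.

Per-class precision (TP/(TP+FP)):
  healthy: TP=17, FP=7+4=11 → 17/28 = 0.60714
  rust: TP=11, FP=2+3=5 → 11/16 = 0.68750
  blight: TP=4, FP=2+4=6 → 4/10 = 0.40000
Macro-precision = mean = (0.60714 + 0.68750 + 0.40000) / 3 = 0.5649

0.5649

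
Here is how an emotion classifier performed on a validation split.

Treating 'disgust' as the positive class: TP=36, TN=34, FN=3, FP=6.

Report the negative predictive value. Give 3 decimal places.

0.919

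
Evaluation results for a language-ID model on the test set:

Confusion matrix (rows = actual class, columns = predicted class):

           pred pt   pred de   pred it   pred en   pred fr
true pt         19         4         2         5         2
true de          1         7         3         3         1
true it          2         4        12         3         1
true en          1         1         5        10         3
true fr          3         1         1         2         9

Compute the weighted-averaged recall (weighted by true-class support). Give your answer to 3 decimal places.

0.543

Per-class recall (TP/(TP+FN)):
  pt: TP=19, FN=4+2+5+2=13 → 19/32 = 0.5938
  de: TP=7, FN=1+3+3+1=8 → 7/15 = 0.4667
  it: TP=12, FN=2+4+3+1=10 → 12/22 = 0.5455
  en: TP=10, FN=1+1+5+3=10 → 10/20 = 0.5000
  fr: TP=9, FN=3+1+1+2=7 → 9/16 = 0.5625
Weighted-recall = Σ (supportᵢ/N)·recallᵢ with N=105: (32/105)·0.5938 + (15/105)·0.4667 + (22/105)·0.5455 + (20/105)·0.5000 + (16/105)·0.5625 = 0.543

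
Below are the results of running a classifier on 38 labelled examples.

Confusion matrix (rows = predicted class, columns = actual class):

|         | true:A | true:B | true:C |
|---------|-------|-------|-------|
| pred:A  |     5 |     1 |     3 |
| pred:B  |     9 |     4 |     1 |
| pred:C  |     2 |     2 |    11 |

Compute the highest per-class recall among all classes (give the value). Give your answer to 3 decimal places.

Per-class recall (TP/(TP+FN)):
  A: TP=5, FN=9+2=11 → 5/16 = 0.3125
  B: TP=4, FN=1+2=3 → 4/7 = 0.5714
  C: TP=11, FN=3+1=4 → 11/15 = 0.7333
Highest is class 'C' with recall = 0.733.

0.733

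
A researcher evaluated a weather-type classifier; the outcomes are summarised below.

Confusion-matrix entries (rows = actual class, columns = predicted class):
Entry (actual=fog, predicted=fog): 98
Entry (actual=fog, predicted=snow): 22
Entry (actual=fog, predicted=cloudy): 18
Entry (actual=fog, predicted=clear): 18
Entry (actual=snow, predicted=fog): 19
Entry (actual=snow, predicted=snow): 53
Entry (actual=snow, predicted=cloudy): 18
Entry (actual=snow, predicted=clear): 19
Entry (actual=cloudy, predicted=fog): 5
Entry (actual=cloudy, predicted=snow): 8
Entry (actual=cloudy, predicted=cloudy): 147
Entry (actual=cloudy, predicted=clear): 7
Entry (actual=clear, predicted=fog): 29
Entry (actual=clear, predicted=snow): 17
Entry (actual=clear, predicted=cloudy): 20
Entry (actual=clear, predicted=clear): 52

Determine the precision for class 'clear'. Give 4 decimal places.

Take TP from the diagonal, FP from the rest of the 'clear' prediction marginal, FN from the rest of the 'clear' actual marginal.
precision = TP/(TP+FP).
clear: TP=52, FP=18+19+7=44 → 52/96 = 0.54167

0.5417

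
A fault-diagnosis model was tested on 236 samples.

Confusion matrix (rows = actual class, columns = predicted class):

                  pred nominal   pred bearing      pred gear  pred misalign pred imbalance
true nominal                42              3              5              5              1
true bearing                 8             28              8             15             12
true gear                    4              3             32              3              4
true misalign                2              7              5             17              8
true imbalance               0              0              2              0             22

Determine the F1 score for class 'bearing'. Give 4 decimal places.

0.5000

Take TP from the diagonal, FP from the rest of the 'bearing' prediction marginal, FN from the rest of the 'bearing' actual marginal.
F1 score = 2·TP/(2·TP+FP+FN).
bearing: TP=28, FP=3+3+7+0=13, FN=8+8+15+12=43 → 56/112 = 0.50000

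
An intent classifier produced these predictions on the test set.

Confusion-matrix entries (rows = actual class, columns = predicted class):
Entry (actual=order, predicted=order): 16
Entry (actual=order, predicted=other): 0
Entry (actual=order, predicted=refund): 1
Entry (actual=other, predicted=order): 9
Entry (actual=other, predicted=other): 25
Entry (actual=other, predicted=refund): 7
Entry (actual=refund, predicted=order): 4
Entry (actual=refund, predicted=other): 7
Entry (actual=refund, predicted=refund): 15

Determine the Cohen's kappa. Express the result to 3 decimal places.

0.495

Observed agreement pₒ = trace/N = 56/84 = 0.6667
Expected agreement pₑ = Σ (rowᵢ·colᵢ)/N² = (17·29 + 41·32 + 26·23)/84² = 0.3406
κ = (pₒ − pₑ)/(1 − pₑ) = (0.6667 − 0.3406)/(1 − 0.3406) = 0.495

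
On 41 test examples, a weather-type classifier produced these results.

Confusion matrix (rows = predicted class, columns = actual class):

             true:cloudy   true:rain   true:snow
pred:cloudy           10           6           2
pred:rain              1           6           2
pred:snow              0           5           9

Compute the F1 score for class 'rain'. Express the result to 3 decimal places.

0.462

One-vs-rest for 'rain': TP = diagonal; FP = other classes predicted 'rain'; FN = 'rain' predicted as other.
F1 score = 2·TP/(2·TP+FP+FN).
rain: TP=6, FP=1+2=3, FN=6+5=11 → 12/26 = 0.4615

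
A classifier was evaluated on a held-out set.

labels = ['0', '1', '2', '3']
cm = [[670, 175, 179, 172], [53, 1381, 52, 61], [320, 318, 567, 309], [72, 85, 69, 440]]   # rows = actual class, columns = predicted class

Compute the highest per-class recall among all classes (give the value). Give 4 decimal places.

0.8927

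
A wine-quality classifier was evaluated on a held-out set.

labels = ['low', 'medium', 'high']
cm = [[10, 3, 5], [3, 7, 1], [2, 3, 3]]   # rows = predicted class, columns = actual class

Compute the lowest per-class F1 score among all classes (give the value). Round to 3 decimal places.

Per-class F1 score (2·TP/(2·TP+FP+FN)):
  low: TP=10, FP=3+5=8, FN=3+2=5 → 20/33 = 0.6061
  medium: TP=7, FP=3+1=4, FN=3+3=6 → 14/24 = 0.5833
  high: TP=3, FP=2+3=5, FN=5+1=6 → 6/17 = 0.3529
Lowest is class 'high' with F1 score = 0.353.

0.353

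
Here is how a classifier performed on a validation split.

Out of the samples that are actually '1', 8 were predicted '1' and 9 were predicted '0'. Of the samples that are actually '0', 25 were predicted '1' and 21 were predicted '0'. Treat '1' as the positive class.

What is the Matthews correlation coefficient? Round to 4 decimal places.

MCC = (TP·TN − FP·FN) / √((TP+FP)(TP+FN)(TN+FP)(TN+FN))
Numerator = 8·21 − 25·9 = -57
Denominator = √(33·17·46·30) = √774180 = 879.8750
MCC = -57 / 879.8750 = -0.0648

-0.0648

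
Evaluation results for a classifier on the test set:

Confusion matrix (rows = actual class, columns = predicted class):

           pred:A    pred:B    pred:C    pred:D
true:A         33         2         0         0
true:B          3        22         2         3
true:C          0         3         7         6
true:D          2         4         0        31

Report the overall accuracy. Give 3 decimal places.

0.788

Accuracy = trace / total = (33+22+7+31=93) / 118 = 93/118 = 0.788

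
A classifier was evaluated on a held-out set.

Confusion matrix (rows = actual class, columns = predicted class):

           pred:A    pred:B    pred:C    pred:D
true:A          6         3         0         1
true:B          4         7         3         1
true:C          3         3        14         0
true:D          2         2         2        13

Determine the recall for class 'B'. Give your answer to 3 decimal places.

0.467

Treat 'B' as positive and all other classes as negative.
recall = TP/(TP+FN).
B: TP=7, FN=4+3+1=8 → 7/15 = 0.4667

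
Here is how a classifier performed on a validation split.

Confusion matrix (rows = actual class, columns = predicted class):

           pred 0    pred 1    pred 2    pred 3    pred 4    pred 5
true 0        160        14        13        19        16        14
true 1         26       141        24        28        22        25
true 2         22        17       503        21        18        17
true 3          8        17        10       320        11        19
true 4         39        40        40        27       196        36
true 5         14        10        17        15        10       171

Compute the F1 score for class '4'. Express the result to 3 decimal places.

One-vs-rest for '4': TP = diagonal; FP = other classes predicted '4'; FN = '4' predicted as other.
F1 score = 2·TP/(2·TP+FP+FN).
4: TP=196, FP=16+22+18+11+10=77, FN=39+40+40+27+36=182 → 392/651 = 0.6022

0.602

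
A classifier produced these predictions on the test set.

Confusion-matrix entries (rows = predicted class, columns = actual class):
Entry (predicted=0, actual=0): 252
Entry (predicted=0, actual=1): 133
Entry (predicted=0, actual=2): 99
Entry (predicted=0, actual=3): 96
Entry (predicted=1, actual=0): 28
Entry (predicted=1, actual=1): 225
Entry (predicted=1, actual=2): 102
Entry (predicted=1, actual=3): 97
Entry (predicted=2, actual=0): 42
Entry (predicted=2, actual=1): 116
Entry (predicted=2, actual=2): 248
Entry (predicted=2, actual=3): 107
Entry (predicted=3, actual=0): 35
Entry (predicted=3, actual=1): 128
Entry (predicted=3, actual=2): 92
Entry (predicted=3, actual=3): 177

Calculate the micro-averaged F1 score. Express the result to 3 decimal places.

0.456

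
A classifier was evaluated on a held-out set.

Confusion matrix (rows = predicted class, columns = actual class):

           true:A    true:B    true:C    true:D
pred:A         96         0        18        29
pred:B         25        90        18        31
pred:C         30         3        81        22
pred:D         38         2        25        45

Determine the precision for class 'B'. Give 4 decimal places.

0.5488

Take TP from the diagonal, FP from the rest of the 'B' prediction marginal, FN from the rest of the 'B' actual marginal.
precision = TP/(TP+FP).
B: TP=90, FP=25+18+31=74 → 90/164 = 0.54878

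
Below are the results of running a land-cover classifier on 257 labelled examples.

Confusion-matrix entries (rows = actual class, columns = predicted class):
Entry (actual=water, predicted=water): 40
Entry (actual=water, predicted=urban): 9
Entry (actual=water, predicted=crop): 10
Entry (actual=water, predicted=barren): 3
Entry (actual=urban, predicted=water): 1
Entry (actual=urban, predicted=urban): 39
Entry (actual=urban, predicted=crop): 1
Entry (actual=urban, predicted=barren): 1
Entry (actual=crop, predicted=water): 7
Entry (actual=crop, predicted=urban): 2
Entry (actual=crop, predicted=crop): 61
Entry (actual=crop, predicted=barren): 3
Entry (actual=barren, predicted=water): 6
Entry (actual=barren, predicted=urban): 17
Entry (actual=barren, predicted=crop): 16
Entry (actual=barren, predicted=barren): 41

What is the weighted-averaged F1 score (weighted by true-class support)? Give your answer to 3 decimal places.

0.698

Per-class F1 score (2·TP/(2·TP+FP+FN)):
  water: TP=40, FP=1+7+6=14, FN=9+10+3=22 → 80/116 = 0.6897
  urban: TP=39, FP=9+2+17=28, FN=1+1+1=3 → 78/109 = 0.7156
  crop: TP=61, FP=10+1+16=27, FN=7+2+3=12 → 122/161 = 0.7578
  barren: TP=41, FP=3+1+3=7, FN=6+17+16=39 → 82/128 = 0.6406
Weighted-F1 score = Σ (supportᵢ/N)·F1 scoreᵢ with N=257: (62/257)·0.6897 + (42/257)·0.7156 + (73/257)·0.7578 + (80/257)·0.6406 = 0.698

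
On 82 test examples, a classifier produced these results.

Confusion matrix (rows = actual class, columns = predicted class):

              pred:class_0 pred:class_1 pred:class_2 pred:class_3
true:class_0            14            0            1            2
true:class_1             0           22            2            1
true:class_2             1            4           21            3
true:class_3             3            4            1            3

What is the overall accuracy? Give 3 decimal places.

0.732

Accuracy = trace / total = (14+22+21+3=60) / 82 = 60/82 = 0.732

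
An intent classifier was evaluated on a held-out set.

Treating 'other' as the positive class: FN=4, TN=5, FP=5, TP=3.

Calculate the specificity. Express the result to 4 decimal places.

Specificity = TN/(TN+FP) = 5/(5+5) = 0.5000

0.5000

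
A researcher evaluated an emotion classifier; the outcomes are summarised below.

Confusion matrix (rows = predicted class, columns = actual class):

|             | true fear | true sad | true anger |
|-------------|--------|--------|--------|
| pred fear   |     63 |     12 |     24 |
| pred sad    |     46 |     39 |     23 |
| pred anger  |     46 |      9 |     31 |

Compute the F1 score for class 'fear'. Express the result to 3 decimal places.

0.496

Treat 'fear' as positive and all other classes as negative.
F1 score = 2·TP/(2·TP+FP+FN).
fear: TP=63, FP=12+24=36, FN=46+46=92 → 126/254 = 0.4961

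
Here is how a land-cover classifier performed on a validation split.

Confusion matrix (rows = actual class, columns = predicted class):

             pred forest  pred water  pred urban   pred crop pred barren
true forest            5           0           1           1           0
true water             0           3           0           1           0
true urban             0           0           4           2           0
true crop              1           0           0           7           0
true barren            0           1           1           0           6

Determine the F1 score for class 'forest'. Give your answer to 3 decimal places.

0.769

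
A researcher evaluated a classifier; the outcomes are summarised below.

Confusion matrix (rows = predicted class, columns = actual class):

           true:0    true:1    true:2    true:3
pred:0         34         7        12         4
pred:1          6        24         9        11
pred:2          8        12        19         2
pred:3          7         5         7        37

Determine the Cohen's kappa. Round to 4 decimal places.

Observed agreement pₒ = trace/N = 114/204 = 0.55882
Expected agreement pₑ = Σ (rowᵢ·colᵢ)/N² = (55·57 + 48·50 + 47·41 + 54·56)/204² = 0.25197
κ = (pₒ − pₑ)/(1 − pₑ) = (0.55882 − 0.25197)/(1 − 0.25197) = 0.4102

0.4102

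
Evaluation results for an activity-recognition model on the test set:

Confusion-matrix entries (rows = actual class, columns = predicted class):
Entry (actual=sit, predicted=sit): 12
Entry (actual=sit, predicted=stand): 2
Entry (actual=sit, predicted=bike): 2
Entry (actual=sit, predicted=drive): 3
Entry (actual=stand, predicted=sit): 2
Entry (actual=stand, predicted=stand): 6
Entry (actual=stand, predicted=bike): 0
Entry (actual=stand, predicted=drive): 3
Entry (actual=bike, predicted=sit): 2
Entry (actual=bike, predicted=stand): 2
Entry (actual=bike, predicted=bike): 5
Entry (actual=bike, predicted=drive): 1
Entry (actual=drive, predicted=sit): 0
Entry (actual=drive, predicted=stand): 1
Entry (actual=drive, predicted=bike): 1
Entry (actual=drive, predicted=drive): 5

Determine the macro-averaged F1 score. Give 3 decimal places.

Per-class F1 score (2·TP/(2·TP+FP+FN)):
  sit: TP=12, FP=2+2+0=4, FN=2+2+3=7 → 24/35 = 0.6857
  stand: TP=6, FP=2+2+1=5, FN=2+0+3=5 → 12/22 = 0.5455
  bike: TP=5, FP=2+0+1=3, FN=2+2+1=5 → 10/18 = 0.5556
  drive: TP=5, FP=3+3+1=7, FN=0+1+1=2 → 10/19 = 0.5263
Macro-F1 score = mean = (0.6857 + 0.5455 + 0.5556 + 0.5263) / 4 = 0.578

0.578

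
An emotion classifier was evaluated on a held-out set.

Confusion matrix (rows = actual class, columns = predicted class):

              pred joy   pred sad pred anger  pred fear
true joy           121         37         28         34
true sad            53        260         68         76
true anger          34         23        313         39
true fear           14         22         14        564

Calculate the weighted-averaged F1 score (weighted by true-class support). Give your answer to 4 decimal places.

Per-class F1 score (2·TP/(2·TP+FP+FN)):
  joy: TP=121, FP=53+34+14=101, FN=37+28+34=99 → 242/442 = 0.54751
  sad: TP=260, FP=37+23+22=82, FN=53+68+76=197 → 520/799 = 0.65081
  anger: TP=313, FP=28+68+14=110, FN=34+23+39=96 → 626/832 = 0.75240
  fear: TP=564, FP=34+76+39=149, FN=14+22+14=50 → 1128/1327 = 0.85004
Weighted-F1 score = Σ (supportᵢ/N)·F1 scoreᵢ with N=1700: (220/1700)·0.54751 + (457/1700)·0.65081 + (409/1700)·0.75240 + (614/1700)·0.85004 = 0.7338

0.7338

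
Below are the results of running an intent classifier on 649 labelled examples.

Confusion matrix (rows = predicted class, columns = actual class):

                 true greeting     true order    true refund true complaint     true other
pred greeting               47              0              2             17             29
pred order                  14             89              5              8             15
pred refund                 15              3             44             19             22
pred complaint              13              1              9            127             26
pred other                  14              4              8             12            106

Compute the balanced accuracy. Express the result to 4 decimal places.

0.6500

Balanced accuracy = mean of per-class recall.
  greeting: recall = 47/103 = 0.45631
  order: recall = 89/97 = 0.91753
  refund: recall = 44/68 = 0.64706
  complaint: recall = 127/183 = 0.69399
  other: recall = 106/198 = 0.53535
Mean = (0.45631 + 0.91753 + 0.64706 + 0.69399 + 0.53535) / 5 = 0.6500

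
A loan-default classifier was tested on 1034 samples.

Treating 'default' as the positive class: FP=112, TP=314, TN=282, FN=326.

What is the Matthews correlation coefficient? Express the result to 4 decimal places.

MCC = (TP·TN − FP·FN) / √((TP+FP)(TP+FN)(TN+FP)(TN+FN))
Numerator = 314·282 − 112·326 = 52036
Denominator = √(426·640·394·608) = √65311457280 = 255561.0637
MCC = 52036 / 255561.0637 = 0.2036

0.2036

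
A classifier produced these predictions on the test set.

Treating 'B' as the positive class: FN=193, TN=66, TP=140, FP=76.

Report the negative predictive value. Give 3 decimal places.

NPV = TN/(TN+FN) = 66/(66+193) = 0.255

0.255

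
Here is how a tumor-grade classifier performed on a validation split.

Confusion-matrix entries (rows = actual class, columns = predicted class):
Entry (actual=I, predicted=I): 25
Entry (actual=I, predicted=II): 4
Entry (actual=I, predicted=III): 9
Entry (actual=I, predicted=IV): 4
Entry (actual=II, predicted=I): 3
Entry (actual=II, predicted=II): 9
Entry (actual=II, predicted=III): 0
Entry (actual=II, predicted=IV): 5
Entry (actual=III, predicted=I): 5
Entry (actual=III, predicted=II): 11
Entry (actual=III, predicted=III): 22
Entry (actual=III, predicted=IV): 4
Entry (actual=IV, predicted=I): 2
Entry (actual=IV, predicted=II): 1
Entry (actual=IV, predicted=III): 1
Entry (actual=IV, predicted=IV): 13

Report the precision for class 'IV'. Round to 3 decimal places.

0.500

precision = TP/(TP+FP).
IV: TP=13, FP=4+5+4=13 → 13/26 = 0.5000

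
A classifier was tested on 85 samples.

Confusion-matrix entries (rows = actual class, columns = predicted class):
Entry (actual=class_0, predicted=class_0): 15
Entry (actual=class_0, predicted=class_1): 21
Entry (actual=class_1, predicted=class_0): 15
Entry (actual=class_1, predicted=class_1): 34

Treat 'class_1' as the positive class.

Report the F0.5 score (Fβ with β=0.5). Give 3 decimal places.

0.632

Fβ = (1+β²)·TP / ((1+β²)·TP + β²·FN + FP), with β²=1/4
= 1.25·34 / (1.25·34 + 0.25·15 + 21) = 0.632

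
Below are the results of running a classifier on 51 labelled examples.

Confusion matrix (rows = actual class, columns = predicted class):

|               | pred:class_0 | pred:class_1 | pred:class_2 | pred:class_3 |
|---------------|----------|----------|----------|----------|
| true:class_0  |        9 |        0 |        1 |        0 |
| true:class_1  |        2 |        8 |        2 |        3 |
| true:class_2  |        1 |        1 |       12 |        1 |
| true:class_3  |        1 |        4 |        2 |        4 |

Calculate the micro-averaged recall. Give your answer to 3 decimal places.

0.647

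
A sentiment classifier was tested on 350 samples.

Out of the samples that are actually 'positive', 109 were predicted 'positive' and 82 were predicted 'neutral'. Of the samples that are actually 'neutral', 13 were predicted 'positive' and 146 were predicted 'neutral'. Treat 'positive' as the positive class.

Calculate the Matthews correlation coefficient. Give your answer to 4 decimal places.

0.5109

MCC = (TP·TN − FP·FN) / √((TP+FP)(TP+FN)(TN+FP)(TN+FN))
Numerator = 109·146 − 13·82 = 14848
Denominator = √(122·191·159·228) = √844744104 = 29064.4818
MCC = 14848 / 29064.4818 = 0.5109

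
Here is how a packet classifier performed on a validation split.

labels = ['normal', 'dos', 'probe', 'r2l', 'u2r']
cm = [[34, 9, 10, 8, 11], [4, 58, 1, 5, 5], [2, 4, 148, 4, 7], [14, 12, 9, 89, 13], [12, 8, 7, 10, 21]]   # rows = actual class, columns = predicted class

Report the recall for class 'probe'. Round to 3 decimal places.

One-vs-rest for 'probe': TP = diagonal; FP = other classes predicted 'probe'; FN = 'probe' predicted as other.
recall = TP/(TP+FN).
probe: TP=148, FN=2+4+4+7=17 → 148/165 = 0.8970

0.897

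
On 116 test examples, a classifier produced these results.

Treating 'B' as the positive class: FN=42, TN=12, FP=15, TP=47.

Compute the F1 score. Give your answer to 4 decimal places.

Precision = TP/(TP+FP) = 47/62 = 0.7581
Recall = TP/(TP+FN) = 47/89 = 0.5281
F1 = 2·TP/(2·TP+FP+FN) = 94/151 = 0.6225

0.6225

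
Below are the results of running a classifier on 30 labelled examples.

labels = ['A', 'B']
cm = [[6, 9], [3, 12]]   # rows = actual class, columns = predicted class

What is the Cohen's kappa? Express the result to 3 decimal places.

0.200

Observed agreement pₒ = trace/N = 18/30 = 0.6000
Expected agreement pₑ = Σ (rowᵢ·colᵢ)/N² = (15·9 + 15·21)/30² = 0.5000
κ = (pₒ − pₑ)/(1 − pₑ) = (0.6000 − 0.5000)/(1 − 0.5000) = 0.200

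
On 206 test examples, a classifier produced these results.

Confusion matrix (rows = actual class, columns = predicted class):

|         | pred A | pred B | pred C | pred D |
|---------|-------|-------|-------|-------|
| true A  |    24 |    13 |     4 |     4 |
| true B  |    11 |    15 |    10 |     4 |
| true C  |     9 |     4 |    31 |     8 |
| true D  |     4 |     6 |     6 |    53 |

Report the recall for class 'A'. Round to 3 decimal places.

0.533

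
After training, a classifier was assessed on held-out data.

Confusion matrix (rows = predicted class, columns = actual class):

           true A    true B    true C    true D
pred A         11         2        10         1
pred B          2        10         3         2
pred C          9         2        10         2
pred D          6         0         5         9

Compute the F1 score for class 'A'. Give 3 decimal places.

0.423

Treat 'A' as positive and all other classes as negative.
F1 score = 2·TP/(2·TP+FP+FN).
A: TP=11, FP=2+10+1=13, FN=2+9+6=17 → 22/52 = 0.4231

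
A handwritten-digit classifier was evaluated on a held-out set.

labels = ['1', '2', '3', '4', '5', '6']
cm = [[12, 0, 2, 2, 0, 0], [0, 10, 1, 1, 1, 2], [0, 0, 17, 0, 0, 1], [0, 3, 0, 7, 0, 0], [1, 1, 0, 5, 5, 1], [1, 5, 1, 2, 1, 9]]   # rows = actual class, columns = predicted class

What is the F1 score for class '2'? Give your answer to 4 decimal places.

0.5882

Take TP from the diagonal, FP from the rest of the '2' prediction marginal, FN from the rest of the '2' actual marginal.
F1 score = 2·TP/(2·TP+FP+FN).
2: TP=10, FP=0+0+3+1+5=9, FN=0+1+1+1+2=5 → 20/34 = 0.58824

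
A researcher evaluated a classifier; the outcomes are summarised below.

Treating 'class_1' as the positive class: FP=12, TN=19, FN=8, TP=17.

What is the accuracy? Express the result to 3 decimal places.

0.643

Accuracy = (TP+TN)/N = (17+19)/56 = 0.643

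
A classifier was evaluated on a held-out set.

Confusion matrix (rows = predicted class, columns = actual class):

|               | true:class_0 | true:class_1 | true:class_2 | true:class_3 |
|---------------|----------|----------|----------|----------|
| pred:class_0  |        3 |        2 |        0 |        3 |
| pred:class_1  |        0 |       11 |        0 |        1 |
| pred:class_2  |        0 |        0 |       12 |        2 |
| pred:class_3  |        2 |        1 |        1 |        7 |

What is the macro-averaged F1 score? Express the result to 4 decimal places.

0.6950

Per-class F1 score (2·TP/(2·TP+FP+FN)):
  class_0: TP=3, FP=2+0+3=5, FN=0+0+2=2 → 6/13 = 0.46154
  class_1: TP=11, FP=0+0+1=1, FN=2+0+1=3 → 22/26 = 0.84615
  class_2: TP=12, FP=0+0+2=2, FN=0+0+1=1 → 24/27 = 0.88889
  class_3: TP=7, FP=2+1+1=4, FN=3+1+2=6 → 14/24 = 0.58333
Macro-F1 score = mean = (0.46154 + 0.84615 + 0.88889 + 0.58333) / 4 = 0.6950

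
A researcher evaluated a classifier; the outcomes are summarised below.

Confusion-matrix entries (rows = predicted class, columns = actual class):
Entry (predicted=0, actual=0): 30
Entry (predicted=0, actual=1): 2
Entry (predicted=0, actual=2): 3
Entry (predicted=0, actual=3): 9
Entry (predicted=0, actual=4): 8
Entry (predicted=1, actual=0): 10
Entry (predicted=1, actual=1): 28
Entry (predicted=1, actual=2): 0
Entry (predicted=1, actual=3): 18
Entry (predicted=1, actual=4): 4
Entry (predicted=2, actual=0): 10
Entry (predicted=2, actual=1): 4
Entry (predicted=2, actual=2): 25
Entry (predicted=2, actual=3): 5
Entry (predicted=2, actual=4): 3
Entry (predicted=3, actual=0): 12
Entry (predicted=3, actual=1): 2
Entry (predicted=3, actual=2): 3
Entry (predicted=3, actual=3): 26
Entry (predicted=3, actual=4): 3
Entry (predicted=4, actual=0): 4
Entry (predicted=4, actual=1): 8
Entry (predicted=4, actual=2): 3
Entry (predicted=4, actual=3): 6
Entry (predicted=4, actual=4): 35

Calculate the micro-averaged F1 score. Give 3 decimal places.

Micro-averaging pools counts across classes: ΣTP=144, ΣFP=117, ΣFN=117.
Micro-F1 score = 2·TP/(2·TP+FP+FN) on pooled counts = 0.552 (equals overall accuracy in single-label multiclass).

0.552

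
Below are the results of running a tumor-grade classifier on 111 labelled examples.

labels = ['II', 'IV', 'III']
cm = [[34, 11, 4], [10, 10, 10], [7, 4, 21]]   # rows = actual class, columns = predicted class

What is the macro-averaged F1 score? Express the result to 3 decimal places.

Per-class F1 score (2·TP/(2·TP+FP+FN)):
  II: TP=34, FP=10+7=17, FN=11+4=15 → 68/100 = 0.6800
  IV: TP=10, FP=11+4=15, FN=10+10=20 → 20/55 = 0.3636
  III: TP=21, FP=4+10=14, FN=7+4=11 → 42/67 = 0.6269
Macro-F1 score = mean = (0.6800 + 0.3636 + 0.6269) / 3 = 0.557

0.557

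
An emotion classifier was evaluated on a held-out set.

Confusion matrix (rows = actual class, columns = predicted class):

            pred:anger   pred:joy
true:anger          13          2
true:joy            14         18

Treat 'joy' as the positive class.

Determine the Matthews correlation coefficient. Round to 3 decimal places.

MCC = (TP·TN − FP·FN) / √((TP+FP)(TP+FN)(TN+FP)(TN+FN))
Numerator = 18·13 − 2·14 = 206
Denominator = √(20·32·15·27) = √259200 = 509.1169
MCC = 206 / 509.1169 = 0.405

0.405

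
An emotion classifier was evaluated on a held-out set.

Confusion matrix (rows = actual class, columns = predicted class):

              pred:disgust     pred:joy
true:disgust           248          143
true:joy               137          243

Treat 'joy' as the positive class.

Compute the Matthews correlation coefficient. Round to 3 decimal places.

0.274

MCC = (TP·TN − FP·FN) / √((TP+FP)(TP+FN)(TN+FP)(TN+FN))
Numerator = 243·248 − 143·137 = 40673
Denominator = √(386·380·391·385) = √22080473800 = 148594.9992
MCC = 40673 / 148594.9992 = 0.274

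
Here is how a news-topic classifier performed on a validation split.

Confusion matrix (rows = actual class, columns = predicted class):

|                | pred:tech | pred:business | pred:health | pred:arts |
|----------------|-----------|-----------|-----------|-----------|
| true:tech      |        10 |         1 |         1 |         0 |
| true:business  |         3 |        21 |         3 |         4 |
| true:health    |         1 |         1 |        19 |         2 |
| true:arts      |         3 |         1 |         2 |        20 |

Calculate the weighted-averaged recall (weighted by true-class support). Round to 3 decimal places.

0.761

Per-class recall (TP/(TP+FN)):
  tech: TP=10, FN=1+1+0=2 → 10/12 = 0.8333
  business: TP=21, FN=3+3+4=10 → 21/31 = 0.6774
  health: TP=19, FN=1+1+2=4 → 19/23 = 0.8261
  arts: TP=20, FN=3+1+2=6 → 20/26 = 0.7692
Weighted-recall = Σ (supportᵢ/N)·recallᵢ with N=92: (12/92)·0.8333 + (31/92)·0.6774 + (23/92)·0.8261 + (26/92)·0.7692 = 0.761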